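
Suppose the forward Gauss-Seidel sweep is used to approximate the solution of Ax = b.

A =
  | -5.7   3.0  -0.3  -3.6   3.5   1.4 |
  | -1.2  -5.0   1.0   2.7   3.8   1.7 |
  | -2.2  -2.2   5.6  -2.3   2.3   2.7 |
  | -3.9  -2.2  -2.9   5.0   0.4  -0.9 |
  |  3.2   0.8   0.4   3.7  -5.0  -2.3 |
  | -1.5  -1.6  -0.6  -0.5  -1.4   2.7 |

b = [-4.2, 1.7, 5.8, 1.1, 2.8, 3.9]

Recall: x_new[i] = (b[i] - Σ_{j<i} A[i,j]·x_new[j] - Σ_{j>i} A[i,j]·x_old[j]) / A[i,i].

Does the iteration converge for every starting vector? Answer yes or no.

Let D = diag(-5.7, -5, 5.6, 5, -5, 2.7); L, U the strict triangles.
Gauss-Seidel: T = -(D+L)⁻¹U, row 0 first, T[0,5] = -(1.4)/(-5.7) = +0.2456; later rows by forward substitution.
  T[0,:] = [+0.0000, +0.5263, -0.0526, -0.6316, +0.6140, +0.2456]
  T[1,:] = [+0.0000, -0.1263, +0.2126, +0.6916, +0.6126, +0.2811]
  T[2,:] = [+0.0000, +0.1571, +0.0629, +0.4343, +0.0712, -0.2752]
  T[3,:] = [+0.0000, +0.4461, +0.0890, +0.0635, +0.7098, +0.3356]
  T[4,:] = [+0.0000, +0.6593, +0.0712, -0.2118, +1.0219, -0.0315]
  T[5,:] = [+0.0000, +0.6769, +0.1641, +0.0574, +1.3813, +0.2876]
|eigenvalues of T|: 1.5329, 0.5530, 0.2311, 0.2311, 0.0195, 0.0000.
ρ(T) = max|λ| = 1.5329; 1.5329 > 1 ⇒ diverges.

no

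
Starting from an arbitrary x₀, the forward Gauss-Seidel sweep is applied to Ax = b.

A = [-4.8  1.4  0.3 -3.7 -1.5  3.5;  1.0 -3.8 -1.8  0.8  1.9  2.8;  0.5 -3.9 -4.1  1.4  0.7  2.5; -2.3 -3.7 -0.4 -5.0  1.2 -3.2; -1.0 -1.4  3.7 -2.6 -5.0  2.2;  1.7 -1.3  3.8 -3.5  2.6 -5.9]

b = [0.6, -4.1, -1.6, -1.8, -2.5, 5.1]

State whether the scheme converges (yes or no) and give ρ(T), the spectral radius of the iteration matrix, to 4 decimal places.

Write A = D+L+U with D = diag(-4.8, -3.8, -4.1, -5, -5, -5.9).
GS T = -(D+L)⁻¹U: row 0 first, T[0,4] = -(-1.5)/(-4.8) = -0.3125; later rows by forward substitution.
  T[0,:] = [+0.0000 +0.2917 +0.0625 -0.7708 -0.3125 +0.7292]
  T[1,:] = [+0.0000 +0.0768 -0.4572 +0.0077 +0.4178 +0.9287]
  T[2,:] = [+0.0000 -0.0374 +0.4426 +0.2402 -0.2648 -0.1847]
  T[3,:] = [+0.0000 -0.1880 +0.2742 +0.3297 +0.0958 -1.6479]
  T[4,:] = [+0.0000 -0.0098 +0.3004 +0.1583 -0.3002 +0.7543]
  T[5,:] = [+0.0000 +0.1502 +0.3735 -0.1949 -0.5417 +1.1965]
eigenvalue magnitudes: 1.3745, 0.3097, 0.2935, 0.2935, 0.0391, 0.0000.
spectral radius ρ = 1.3745; 1.3745 > 1 ⇒ diverges.

no, ρ = 1.3745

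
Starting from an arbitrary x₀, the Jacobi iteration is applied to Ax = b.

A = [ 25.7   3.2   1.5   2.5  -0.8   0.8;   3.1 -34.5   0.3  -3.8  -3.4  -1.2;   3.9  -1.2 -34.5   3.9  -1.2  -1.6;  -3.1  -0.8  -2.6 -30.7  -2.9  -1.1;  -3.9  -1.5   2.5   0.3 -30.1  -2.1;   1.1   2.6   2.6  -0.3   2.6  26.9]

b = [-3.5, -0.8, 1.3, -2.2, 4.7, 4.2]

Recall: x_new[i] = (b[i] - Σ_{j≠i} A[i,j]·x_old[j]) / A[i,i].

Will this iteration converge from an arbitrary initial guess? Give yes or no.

yes

Split A = D + L + U, D = diag(25.7, -34.5, -34.5, -30.7, -30.1, 26.9).
Jacobi T = -D⁻¹(L+U): T[0,4] = -(-0.8)/(25.7) = +0.0311; T[0,0] = 0.
  T[0,:] = [+0.0000  -0.1245  -0.0584  -0.0973  +0.0311  -0.0311]
  T[1,:] = [+0.0899  +0.0000  +0.0087  -0.1101  -0.0986  -0.0348]
  T[2,:] = [+0.1130  -0.0348  +0.0000  +0.1130  -0.0348  -0.0464]
  T[3,:] = [-0.1010  -0.0261  -0.0847  +0.0000  -0.0945  -0.0358]
  T[4,:] = [-0.1296  -0.0498  +0.0831  +0.0100  +0.0000  -0.0698]
  T[5,:] = [-0.0409  -0.0967  -0.0967  +0.0112  -0.0967  +0.0000]
|roots of det(T-λI)|: 0.2068, 0.1514, 0.1514, 0.1293, 0.1293, 0.0877.
spectral radius ρ = 0.2068; 0.2068 < 1 ⇒ converges.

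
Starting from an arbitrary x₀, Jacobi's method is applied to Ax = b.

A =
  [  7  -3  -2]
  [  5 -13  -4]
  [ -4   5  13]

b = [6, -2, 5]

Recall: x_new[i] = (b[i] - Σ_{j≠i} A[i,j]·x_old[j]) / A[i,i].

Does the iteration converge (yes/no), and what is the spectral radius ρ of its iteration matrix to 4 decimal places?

yes, ρ = 0.6996

Split A = D + L + U, D = diag(7, -13, 13).
Jacobi: T = -D⁻¹(L+U), T[1,2] = -(-4)/(-13) = -0.3077; T[1,1] = 0.
  T[0,:] = [+0.0000 +0.4286 +0.2857]
  T[1,:] = [+0.3846 +0.0000 -0.3077]
  T[2,:] = [+0.3077 -0.3846 +0.0000]
|eigenvalues of T|: 0.6996, 0.4128, 0.2868.
ρ(T) = max|λ| = 0.6996; 0.6996 < 1 ⇒ converges.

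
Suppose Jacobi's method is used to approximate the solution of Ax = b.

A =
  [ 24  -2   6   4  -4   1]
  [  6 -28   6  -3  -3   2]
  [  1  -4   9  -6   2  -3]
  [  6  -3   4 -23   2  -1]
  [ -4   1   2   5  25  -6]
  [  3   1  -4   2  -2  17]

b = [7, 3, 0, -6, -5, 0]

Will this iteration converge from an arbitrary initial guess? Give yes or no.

yes

Let D = diag(24, -28, 9, -23, 25, 17); L, U the strict triangles.
Jacobi T = -D⁻¹(L+U): T[0,3] = -(4)/(24) = -0.1667; T[0,0] = 0.
  T[0,:] = [+0.0000 +0.0833 -0.2500 -0.1667 +0.1667 -0.0417]
  T[1,:] = [+0.2143 +0.0000 +0.2143 -0.1071 -0.1071 +0.0714]
  T[2,:] = [-0.1111 +0.4444 +0.0000 +0.6667 -0.2222 +0.3333]
  T[3,:] = [+0.2609 -0.1304 +0.1739 +0.0000 +0.0870 -0.0435]
  T[4,:] = [+0.1600 -0.0400 -0.0800 -0.2000 +0.0000 +0.2400]
  T[5,:] = [-0.1765 -0.0588 +0.2353 -0.1176 +0.1176 +0.0000]
|roots of det(T-λI)|: 0.6779, 0.4101, 0.3199, 0.3139, 0.3139, 0.1500.
spectral radius ρ = 0.6779; 0.6779 < 1: convergent.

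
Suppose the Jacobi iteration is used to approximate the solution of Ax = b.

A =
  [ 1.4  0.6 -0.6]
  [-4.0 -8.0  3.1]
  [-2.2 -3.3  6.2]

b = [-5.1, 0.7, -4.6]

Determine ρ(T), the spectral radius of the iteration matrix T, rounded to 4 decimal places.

Split A = D + L + U, D = diag(1.4, -8, 6.2).
T_J = -D⁻¹(L+U): T[1,0] = -(-4)/(-8) = -0.5000; T[1,1] = 0.
  T[0,:] = [+0.0000  -0.4286  +0.4286]
  T[1,:] = [-0.5000  +0.0000  +0.3875]
  T[2,:] = [+0.3548  +0.5323  +0.0000]
|λ(T)| sorted: 0.8774, 0.4440, 0.4440.
ρ(T) = max|λ| = 0.8774; 0.8774 < 1, so it converges for any x₀.

0.8774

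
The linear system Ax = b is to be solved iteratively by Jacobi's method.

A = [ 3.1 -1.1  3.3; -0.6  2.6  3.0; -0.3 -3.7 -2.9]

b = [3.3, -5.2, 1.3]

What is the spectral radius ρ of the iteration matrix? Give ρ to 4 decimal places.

1.3860

Write A = D+L+U with D = diag(3.1, 2.6, -2.9).
T_J = -D⁻¹(L+U): T[1,0] = -(-0.6)/(2.6) = +0.2308; T[1,1] = 0.
  T[0,:] = [+0.0000  +0.3548  -1.0645]
  T[1,:] = [+0.2308  +0.0000  -1.1538]
  T[2,:] = [-0.1034  -1.2759  +0.0000]
moduli |λ_i(T)| = 1.3860, 1.1657, 0.2202.
spectral radius ρ = 1.3860; 1.3860 > 1, so it fails to converge.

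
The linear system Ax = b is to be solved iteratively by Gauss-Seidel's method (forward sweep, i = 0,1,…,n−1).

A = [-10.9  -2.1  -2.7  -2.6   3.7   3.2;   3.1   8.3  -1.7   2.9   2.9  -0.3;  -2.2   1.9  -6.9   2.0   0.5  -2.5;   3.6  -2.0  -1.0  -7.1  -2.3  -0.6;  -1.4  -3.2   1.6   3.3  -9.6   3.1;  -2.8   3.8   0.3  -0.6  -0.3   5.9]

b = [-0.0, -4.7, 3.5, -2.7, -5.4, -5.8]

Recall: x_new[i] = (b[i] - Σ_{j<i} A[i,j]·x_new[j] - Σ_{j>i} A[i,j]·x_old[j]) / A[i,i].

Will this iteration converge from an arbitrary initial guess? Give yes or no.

yes

Write A = D+L+U with D = diag(-10.9, 8.3, -6.9, -7.1, -9.6, 5.9).
T_GS = -(D+L)⁻¹U: row 0 first, T[0,5] = -(3.2)/(-10.9) = +0.2936; later rows by forward substitution.
  T[0,:] = [+0.0000, -0.1927, -0.2477, -0.2385, +0.3394, +0.2936]
  T[1,:] = [+0.0000, +0.0720, +0.2973, -0.2603, -0.4762, -0.0735]
  T[2,:] = [+0.0000, +0.0812, +0.1609, +0.2942, -0.1669, -0.4762]
  T[3,:] = [+0.0000, -0.1294, -0.2320, -0.0891, +0.0058, +0.1521]
  T[4,:] = [+0.0000, -0.0268, -0.1159, +0.1400, +0.0834, +0.2775]
  T[5,:] = [+0.0000, -0.1564, -0.3467, +0.0376, +0.4811, +0.2405]
|eigenvalues of T|: 0.8871, 0.1842, 0.1842, 0.1790, 0.1054, 0.0000.
ρ = 0.8871; 0.8871 < 1, so it converges for any x₀.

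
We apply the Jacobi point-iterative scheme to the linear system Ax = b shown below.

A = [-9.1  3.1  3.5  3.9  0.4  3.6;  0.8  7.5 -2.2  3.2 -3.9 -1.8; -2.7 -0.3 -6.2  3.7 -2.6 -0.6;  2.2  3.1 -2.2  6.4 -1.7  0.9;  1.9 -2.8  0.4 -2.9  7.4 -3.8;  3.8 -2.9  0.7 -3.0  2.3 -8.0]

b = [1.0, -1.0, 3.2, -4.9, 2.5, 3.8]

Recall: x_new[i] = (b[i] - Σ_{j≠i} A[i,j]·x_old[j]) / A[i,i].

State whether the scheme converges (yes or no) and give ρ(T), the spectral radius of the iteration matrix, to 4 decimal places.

Write A = D+L+U with D = diag(-9.1, 7.5, -6.2, 6.4, 7.4, -8).
Jacobi: T = -D⁻¹(L+U), T[1,0] = -(0.8)/(7.5) = -0.1067; T[1,1] = 0.
  T[0,:] = [+0.0000 +0.3407 +0.3846 +0.4286 +0.0440 +0.3956]
  T[1,:] = [-0.1067 +0.0000 +0.2933 -0.4267 +0.5200 +0.2400]
  T[2,:] = [-0.4355 -0.0484 +0.0000 +0.5968 -0.4194 -0.0968]
  T[3,:] = [-0.3438 -0.4844 +0.3438 +0.0000 +0.2656 -0.1406]
  T[4,:] = [-0.2568 +0.3784 -0.0541 +0.3919 +0.0000 +0.5135]
  T[5,:] = [+0.4750 -0.3625 +0.0875 -0.3750 +0.2875 +0.0000]
|λ(T)| sorted: 1.1706, 0.5672, 0.5672, 0.4189, 0.4189, 0.0959.
ρ(T) = max|λ| = 1.1706; 1.1706 > 1 ⇒ diverges.

no, ρ = 1.1706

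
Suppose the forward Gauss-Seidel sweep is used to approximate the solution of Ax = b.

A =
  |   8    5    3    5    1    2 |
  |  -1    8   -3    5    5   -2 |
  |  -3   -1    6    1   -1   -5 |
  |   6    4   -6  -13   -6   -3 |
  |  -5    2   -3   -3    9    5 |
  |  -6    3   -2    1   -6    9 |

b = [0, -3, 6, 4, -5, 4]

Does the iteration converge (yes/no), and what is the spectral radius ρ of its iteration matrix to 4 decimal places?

Let D = diag(8, 8, 6, -13, 9, 9); L, U the strict triangles.
Gauss-Seidel: T = -(D+L)⁻¹U, row 0 first, T[0,1] = -(5)/(8) = -0.6250; later rows by forward substitution.
  T[0,:] = [+0.0000  -0.6250  -0.3750  -0.6250  -0.1250  -0.2500]
  T[1,:] = [+0.0000  -0.0781  +0.3281  -0.7031  -0.6406  +0.2188]
  T[2,:] = [+0.0000  -0.3255  -0.1328  -0.5964  -0.0026  +0.7448]
  T[3,:] = [+0.0000  -0.1623  -0.0108  -0.2296  -0.7151  -0.6226]
  T[4,:] = [+0.0000  -0.4925  -0.3291  -0.4663  -0.1663  -0.7023]
  T[5,:] = [+0.0000  -0.7732  -0.6071  -0.6002  +0.0982  -0.4731]
|roots of det(T-λI)|: 1.6517, 0.9882, 0.9882, 0.1254, 0.0330, 0.0000.
ρ = 1.6517; 1.6517 > 1: divergent.

no, ρ = 1.6517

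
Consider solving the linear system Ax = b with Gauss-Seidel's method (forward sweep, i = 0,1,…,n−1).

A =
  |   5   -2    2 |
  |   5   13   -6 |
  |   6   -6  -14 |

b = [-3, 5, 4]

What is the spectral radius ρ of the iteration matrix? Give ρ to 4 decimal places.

0.7018

Let D = diag(5, 13, -14); L, U the strict triangles.
T_GS = -(D+L)⁻¹U: row 0 first, T[0,2] = -(2)/(5) = -0.4000; later rows by forward substitution.
  T[0,:] = [+0.0000 +0.4000 -0.4000]
  T[1,:] = [+0.0000 -0.1538 +0.6154]
  T[2,:] = [+0.0000 +0.2374 -0.4352]
eigenvalue magnitudes: 0.7018, 0.1127, 0.0000.
ρ(T) = max|λ| = 0.7018; 0.7018 < 1 ⇒ converges.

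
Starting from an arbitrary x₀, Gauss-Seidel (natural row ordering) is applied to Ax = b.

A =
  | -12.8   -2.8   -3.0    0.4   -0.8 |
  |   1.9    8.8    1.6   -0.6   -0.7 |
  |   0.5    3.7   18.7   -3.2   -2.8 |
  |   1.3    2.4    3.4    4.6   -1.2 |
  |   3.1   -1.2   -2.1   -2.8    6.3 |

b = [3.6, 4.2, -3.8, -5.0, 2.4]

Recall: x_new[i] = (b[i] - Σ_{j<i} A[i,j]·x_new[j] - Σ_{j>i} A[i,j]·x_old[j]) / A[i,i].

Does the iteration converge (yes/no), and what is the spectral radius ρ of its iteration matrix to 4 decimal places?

yes, ρ = 0.2783

Split A = D + L + U, D = diag(-12.8, 8.8, 18.7, 4.6, 6.3).
GS T = -(D+L)⁻¹U: row 0 first, T[0,1] = -(-2.8)/(-12.8) = -0.2188; later rows by forward substitution.
  T[0,:] = [+0.0000  -0.2188  -0.2344  +0.0312  -0.0625]
  T[1,:] = [+0.0000  +0.0472  -0.1312  +0.0614  +0.0930]
  T[2,:] = [+0.0000  -0.0035  +0.0322  +0.1581  +0.1330]
  T[3,:] = [+0.0000  +0.0398  +0.1109  -0.1578  +0.1317]
  T[4,:] = [+0.0000  +0.1331  +0.1504  -0.0211  +0.1513]
moduli |λ_i(T)| = 0.2783, 0.2088, 0.1244, 0.1209, 0.0000.
spectral radius ρ = 0.2783; 0.2783 < 1: convergent.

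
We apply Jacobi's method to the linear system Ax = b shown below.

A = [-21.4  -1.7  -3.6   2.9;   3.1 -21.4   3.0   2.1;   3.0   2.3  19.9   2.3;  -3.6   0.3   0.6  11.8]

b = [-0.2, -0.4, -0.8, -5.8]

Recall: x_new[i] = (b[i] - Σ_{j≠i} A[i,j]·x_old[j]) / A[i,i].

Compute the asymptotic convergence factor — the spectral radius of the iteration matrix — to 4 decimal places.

0.3055

Let D = diag(-21.4, -21.4, 19.9, 11.8); L, U the strict triangles.
T_J = -D⁻¹(L+U): T[0,2] = -(-3.6)/(-21.4) = -0.1682; T[0,0] = 0.
  T[0,:] = [+0.0000  -0.0794  -0.1682  +0.1355]
  T[1,:] = [+0.1449  +0.0000  +0.1402  +0.0981]
  T[2,:] = [-0.1508  -0.1156  +0.0000  -0.1156]
  T[3,:] = [+0.3051  -0.0254  -0.0508  +0.0000]
moduli |λ_i(T)| = 0.3055, 0.2005, 0.1730, 0.1730.
ρ(T) = max|λ| = 0.3055; 0.3055 < 1, so it converges for any x₀.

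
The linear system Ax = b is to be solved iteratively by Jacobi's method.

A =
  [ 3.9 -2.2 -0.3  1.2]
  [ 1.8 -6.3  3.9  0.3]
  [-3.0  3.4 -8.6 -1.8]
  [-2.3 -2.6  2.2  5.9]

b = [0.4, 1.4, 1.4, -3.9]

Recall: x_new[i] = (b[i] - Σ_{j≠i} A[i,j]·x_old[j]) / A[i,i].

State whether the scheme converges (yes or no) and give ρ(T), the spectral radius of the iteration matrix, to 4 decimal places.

yes, ρ = 0.8397

Split A = D + L + U, D = diag(3.9, -6.3, -8.6, 5.9).
T_J = -D⁻¹(L+U): T[0,2] = -(-0.3)/(3.9) = +0.0769; T[0,0] = 0.
  T[0,:] = [+0.0000  +0.5641  +0.0769  -0.3077]
  T[1,:] = [+0.2857  +0.0000  +0.6190  +0.0476]
  T[2,:] = [-0.3488  +0.3953  +0.0000  -0.2093]
  T[3,:] = [+0.3898  +0.4407  -0.3729  +0.0000]
|eigenvalues of T|: 0.8397, 0.4833, 0.4833, 0.1688.
ρ(T) = max|λ| = 0.8397; 0.8397 < 1, so it converges for any x₀.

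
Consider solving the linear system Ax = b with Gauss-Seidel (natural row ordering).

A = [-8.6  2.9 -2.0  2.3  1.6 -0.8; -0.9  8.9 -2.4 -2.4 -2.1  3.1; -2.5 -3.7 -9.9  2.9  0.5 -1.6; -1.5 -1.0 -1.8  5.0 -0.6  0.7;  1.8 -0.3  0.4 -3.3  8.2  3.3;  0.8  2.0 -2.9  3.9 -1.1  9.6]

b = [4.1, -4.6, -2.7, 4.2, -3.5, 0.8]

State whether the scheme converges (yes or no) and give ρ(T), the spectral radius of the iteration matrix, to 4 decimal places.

Let D = diag(-8.6, 8.9, -9.9, 5, 8.2, 9.6); L, U the strict triangles.
Gauss-Seidel: T = -(D+L)⁻¹U, row 0 first, T[0,5] = -(-0.8)/(-8.6) = -0.0930; later rows by forward substitution.
  T[0,:] = [+0.0000, +0.3372, -0.2326, +0.2674, +0.1860, -0.0930]
  T[1,:] = [+0.0000, +0.0341, +0.2461, +0.2967, +0.2548, -0.3577]
  T[2,:] = [+0.0000, -0.0979, -0.0333, +0.1145, -0.0917, -0.0044]
  T[3,:] = [+0.0000, +0.0727, -0.0325, +0.1808, +0.1938, -0.2410]
  T[4,:] = [+0.0000, -0.0387, +0.0486, +0.0193, +0.0509, -0.4919]
  T[5,:] = [+0.0000, -0.0988, -0.0232, -0.1207, -0.1692, +0.1225]
|λ(T)| sorted: 0.5846, 0.1337, 0.1337, 0.1013, 0.1013, 0.0000.
ρ(T) = max|λ| = 0.5846; 0.5846 < 1 ⇒ converges.

yes, ρ = 0.5846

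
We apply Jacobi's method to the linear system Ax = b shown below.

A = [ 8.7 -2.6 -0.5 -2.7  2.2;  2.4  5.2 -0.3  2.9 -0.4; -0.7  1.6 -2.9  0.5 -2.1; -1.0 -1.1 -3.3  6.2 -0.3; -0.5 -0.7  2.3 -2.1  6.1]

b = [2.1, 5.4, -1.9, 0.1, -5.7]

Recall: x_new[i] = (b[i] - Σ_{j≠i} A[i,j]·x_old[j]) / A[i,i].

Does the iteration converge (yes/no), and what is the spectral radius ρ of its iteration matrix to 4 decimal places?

Let D = diag(8.7, 5.2, -2.9, 6.2, 6.1); L, U the strict triangles.
Jacobi: T = -D⁻¹(L+U), T[3,4] = -(-0.3)/(6.2) = +0.0484; T[3,3] = 0.
  T[0,:] = [+0.0000 +0.2989 +0.0575 +0.3103 -0.2529]
  T[1,:] = [-0.4615 +0.0000 +0.0577 -0.5577 +0.0769]
  T[2,:] = [-0.2414 +0.5517 +0.0000 +0.1724 -0.7241]
  T[3,:] = [+0.1613 +0.1774 +0.5323 +0.0000 +0.0484]
  T[4,:] = [+0.0820 +0.1148 -0.3770 +0.3443 +0.0000]
|λ(T)| sorted: 0.8847, 0.6953, 0.6953, 0.2279, 0.0705.
ρ = 0.8847; 0.8847 < 1, so it converges for any x₀.

yes, ρ = 0.8847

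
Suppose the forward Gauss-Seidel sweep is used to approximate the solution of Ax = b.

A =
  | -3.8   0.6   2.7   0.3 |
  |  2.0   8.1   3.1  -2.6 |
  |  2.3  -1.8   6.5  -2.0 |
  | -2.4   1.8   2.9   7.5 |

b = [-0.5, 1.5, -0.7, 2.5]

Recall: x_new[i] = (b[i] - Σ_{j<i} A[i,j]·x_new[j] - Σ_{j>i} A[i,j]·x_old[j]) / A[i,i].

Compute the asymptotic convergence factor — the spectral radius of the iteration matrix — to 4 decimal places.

0.8254

A = D + L + U where D = diag(-3.8, 8.1, 6.5, 7.5).
GS T = -(D+L)⁻¹U: row 0 first, T[0,3] = -(0.3)/(-3.8) = +0.0789; later rows by forward substitution.
  T[0,:] = [+0.0000 +0.1579 +0.7105 +0.0789]
  T[1,:] = [+0.0000 -0.0390 -0.5582 +0.3015]
  T[2,:] = [+0.0000 -0.0667 -0.4060 +0.3632]
  T[3,:] = [+0.0000 +0.0857 +0.5183 -0.1876]
|λ(T)| sorted: 0.8254, 0.1422, 0.0507, 0.0000.
spectral radius ρ = 0.8254; 0.8254 < 1: convergent.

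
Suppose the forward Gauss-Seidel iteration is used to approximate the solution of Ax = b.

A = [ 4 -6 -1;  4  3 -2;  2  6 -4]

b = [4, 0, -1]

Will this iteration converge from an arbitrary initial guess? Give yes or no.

no

Diagonal D = diag(4, 3, -4); L, U strict lower/upper.
Gauss-Seidel: T = -(D+L)⁻¹U, row 0 first, T[0,1] = -(-6)/(4) = +1.5000; later rows by forward substitution.
  T[0,:] = [+0.0000, +1.5000, +0.2500]
  T[1,:] = [+0.0000, -2.0000, +0.3333]
  T[2,:] = [+0.0000, -2.2500, +0.6250]
eigenvalue magnitudes: 1.6737, 0.2987, 0.0000.
spectral radius ρ = 1.6737; 1.6737 > 1 ⇒ diverges.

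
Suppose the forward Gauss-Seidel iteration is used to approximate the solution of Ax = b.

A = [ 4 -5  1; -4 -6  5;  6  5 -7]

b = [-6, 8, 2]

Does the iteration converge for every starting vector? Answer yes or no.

Diagonal D = diag(4, -6, -7); L, U strict lower/upper.
GS T = -(D+L)⁻¹U: row 0 first, T[0,1] = -(-5)/(4) = +1.2500; later rows by forward substitution.
  T[0,:] = [+0.0000 +1.2500 -0.2500]
  T[1,:] = [+0.0000 -0.8333 +1.0000]
  T[2,:] = [+0.0000 +0.4762 +0.5000]
moduli |λ_i(T)| = 1.1262, 0.7928, 0.0000.
ρ = 1.1262; 1.1262 > 1, so it fails to converge.

no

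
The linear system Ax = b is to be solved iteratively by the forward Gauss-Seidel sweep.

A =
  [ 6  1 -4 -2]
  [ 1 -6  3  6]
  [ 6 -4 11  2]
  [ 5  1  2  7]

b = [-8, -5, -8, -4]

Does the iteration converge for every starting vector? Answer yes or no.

A = D + L + U where D = diag(6, -6, 11, 7).
Gauss-Seidel: T = -(D+L)⁻¹U, row 0 first, T[0,1] = -(1)/(6) = -0.1667; later rows by forward substitution.
  T[0,:] = [+0.0000 -0.1667 +0.6667 +0.3333]
  T[1,:] = [+0.0000 -0.0278 +0.6111 +1.0556]
  T[2,:] = [+0.0000 +0.0808 -0.1414 +0.0202]
  T[3,:] = [+0.0000 +0.0999 -0.5231 -0.3947]
|roots of det(T-λI)|: 0.6927, 0.1250, 0.1250, 0.0000.
ρ(T) = max|λ| = 0.6927; 0.6927 < 1 ⇒ converges.

yes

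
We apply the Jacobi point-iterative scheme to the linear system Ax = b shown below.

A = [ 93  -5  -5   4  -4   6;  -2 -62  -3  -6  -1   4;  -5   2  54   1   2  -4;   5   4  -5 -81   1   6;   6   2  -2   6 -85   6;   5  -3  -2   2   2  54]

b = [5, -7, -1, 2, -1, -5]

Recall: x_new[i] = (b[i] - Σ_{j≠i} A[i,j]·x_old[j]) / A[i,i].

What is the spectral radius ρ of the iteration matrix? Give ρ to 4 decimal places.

0.1708

Write A = D+L+U with D = diag(93, -62, 54, -81, -85, 54).
Jacobi: T = -D⁻¹(L+U), T[5,0] = -(5)/(54) = -0.0926; T[5,5] = 0.
  T[0,:] = [+0.0000, +0.0538, +0.0538, -0.0430, +0.0430, -0.0645]
  T[1,:] = [-0.0323, +0.0000, -0.0484, -0.0968, -0.0161, +0.0645]
  T[2,:] = [+0.0926, -0.0370, +0.0000, -0.0185, -0.0370, +0.0741]
  T[3,:] = [+0.0617, +0.0494, -0.0617, +0.0000, +0.0123, +0.0741]
  T[4,:] = [+0.0706, +0.0235, -0.0235, +0.0706, +0.0000, +0.0706]
  T[5,:] = [-0.0926, +0.0556, +0.0370, -0.0370, -0.0370, +0.0000]
moduli |λ_i(T)| = 0.1708, 0.0948, 0.0948, 0.0842, 0.0445, 0.0445.
ρ(T) = max|λ| = 0.1708; 0.1708 < 1: convergent.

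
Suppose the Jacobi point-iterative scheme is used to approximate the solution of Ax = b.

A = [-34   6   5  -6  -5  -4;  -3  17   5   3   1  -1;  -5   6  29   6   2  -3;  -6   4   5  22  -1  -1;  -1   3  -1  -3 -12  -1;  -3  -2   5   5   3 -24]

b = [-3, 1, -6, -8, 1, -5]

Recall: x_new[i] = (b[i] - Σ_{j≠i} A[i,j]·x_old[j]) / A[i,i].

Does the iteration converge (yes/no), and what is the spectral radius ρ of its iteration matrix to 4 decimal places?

Split A = D + L + U, D = diag(-34, 17, 29, 22, -12, -24).
Jacobi: T = -D⁻¹(L+U), T[0,5] = -(-4)/(-34) = -0.1176; T[0,0] = 0.
  T[0,:] = [+0.0000 +0.1765 +0.1471 -0.1765 -0.1471 -0.1176]
  T[1,:] = [+0.1765 +0.0000 -0.2941 -0.1765 -0.0588 +0.0588]
  T[2,:] = [+0.1724 -0.2069 +0.0000 -0.2069 -0.0690 +0.1034]
  T[3,:] = [+0.2727 -0.1818 -0.2273 +0.0000 +0.0455 +0.0455]
  T[4,:] = [-0.0833 +0.2500 -0.0833 -0.2500 +0.0000 -0.0833]
  T[5,:] = [-0.1250 -0.0833 +0.2083 +0.2083 +0.1250 +0.0000]
|roots of det(T-λI)|: 0.5623, 0.2789, 0.2154, 0.2154, 0.1757, 0.0114.
spectral radius ρ = 0.5623; 0.5623 < 1, so it converges for any x₀.

yes, ρ = 0.5623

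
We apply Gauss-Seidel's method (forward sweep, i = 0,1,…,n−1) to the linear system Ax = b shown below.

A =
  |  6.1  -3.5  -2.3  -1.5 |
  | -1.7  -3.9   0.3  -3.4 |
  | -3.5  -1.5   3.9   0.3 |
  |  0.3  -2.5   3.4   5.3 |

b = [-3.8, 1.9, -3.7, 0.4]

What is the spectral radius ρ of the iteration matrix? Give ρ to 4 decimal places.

Split A = D + L + U, D = diag(6.1, -3.9, 3.9, 5.3).
GS T = -(D+L)⁻¹U: row 0 first, T[0,2] = -(-2.3)/(6.1) = +0.3770; later rows by forward substitution.
  T[0,:] = [+0.0000, +0.5738, +0.3770, +0.2459]
  T[1,:] = [+0.0000, -0.2501, -0.0874, -0.9790]
  T[2,:] = [+0.0000, +0.4187, +0.3047, -0.2328]
  T[3,:] = [+0.0000, -0.4191, -0.2581, -0.3264]
|λ(T)| sorted: 0.8748, 0.6034, 0.0004, 0.0000.
ρ(T) = max|λ| = 0.8748; 0.8748 < 1, so it converges for any x₀.

0.8748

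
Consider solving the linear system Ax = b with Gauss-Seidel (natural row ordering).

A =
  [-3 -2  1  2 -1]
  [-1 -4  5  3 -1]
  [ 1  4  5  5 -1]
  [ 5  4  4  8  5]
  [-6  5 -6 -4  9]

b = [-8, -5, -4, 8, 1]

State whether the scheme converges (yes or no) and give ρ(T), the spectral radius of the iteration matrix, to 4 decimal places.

no, ρ = 1.6135

Write A = D+L+U with D = diag(-3, -4, 5, 8, 9).
Gauss-Seidel: T = -(D+L)⁻¹U, row 0 first, T[0,2] = -(1)/(-3) = +0.3333; later rows by forward substitution.
  T[0,:] = [+0.0000 -0.6667 +0.3333 +0.6667 -0.3333]
  T[1,:] = [+0.0000 +0.1667 +1.1667 +0.5833 -0.1667]
  T[2,:] = [+0.0000 +0.0000 -1.0000 -1.6000 +0.4000]
  T[3,:] = [+0.0000 +0.3333 -0.2917 +0.0917 -0.5333]
  T[4,:] = [+0.0000 -0.3889 -1.2222 -0.9056 -0.1000]
|eigenvalues of T|: 1.6135, 0.8323, 0.8323, 0.3107, 0.0000.
ρ = 1.6135; 1.6135 > 1, so it fails to converge.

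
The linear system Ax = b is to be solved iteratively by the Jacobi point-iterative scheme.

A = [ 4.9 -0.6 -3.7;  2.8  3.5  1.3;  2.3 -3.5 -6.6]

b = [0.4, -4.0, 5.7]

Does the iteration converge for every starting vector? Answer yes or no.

yes

Split A = D + L + U, D = diag(4.9, 3.5, -6.6).
T_J = -D⁻¹(L+U): T[1,2] = -(1.3)/(3.5) = -0.3714; T[1,1] = 0.
  T[0,:] = [+0.0000  +0.1224  +0.7551]
  T[1,:] = [-0.8000  +0.0000  -0.3714]
  T[2,:] = [+0.3485  -0.5303  +0.0000]
|roots of det(T-λI)|: 0.8490, 0.5989, 0.5989.
spectral radius ρ = 0.8490; 0.8490 < 1: convergent.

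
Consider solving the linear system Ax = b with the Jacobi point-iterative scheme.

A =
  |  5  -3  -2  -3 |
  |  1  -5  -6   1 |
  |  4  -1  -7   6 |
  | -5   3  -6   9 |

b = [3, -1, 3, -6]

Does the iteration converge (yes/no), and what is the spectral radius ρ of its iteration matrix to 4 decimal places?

no, ρ = 1.1960

A = D + L + U where D = diag(5, -5, -7, 9).
Jacobi: T = -D⁻¹(L+U), T[2,1] = -(-1)/(-7) = -0.1429; T[2,2] = 0.
  T[0,:] = [+0.0000, +0.6000, +0.4000, +0.6000]
  T[1,:] = [+0.2000, +0.0000, -1.2000, +0.2000]
  T[2,:] = [+0.5714, -0.1429, +0.0000, +0.8571]
  T[3,:] = [+0.5556, -0.3333, +0.6667, +0.0000]
eigenvalue magnitudes: 1.1960, 0.8235, 0.8235, 0.3835.
ρ = 1.1960; 1.1960 > 1, so it fails to converge.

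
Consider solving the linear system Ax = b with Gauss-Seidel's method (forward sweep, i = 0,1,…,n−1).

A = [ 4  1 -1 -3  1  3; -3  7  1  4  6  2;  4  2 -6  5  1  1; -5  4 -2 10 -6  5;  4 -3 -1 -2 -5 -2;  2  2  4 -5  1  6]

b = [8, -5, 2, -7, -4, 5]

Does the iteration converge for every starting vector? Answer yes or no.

Write A = D+L+U with D = diag(4, 7, -6, 10, -5, 6).
Gauss-Seidel: T = -(D+L)⁻¹U, row 0 first, T[0,5] = -(3)/(4) = -0.7500; later rows by forward substitution.
  T[0,:] = [+0.0000  -0.2500  +0.2500  +0.7500  -0.2500  -0.7500]
  T[1,:] = [+0.0000  -0.1071  -0.0357  -0.2500  -0.9643  -0.6071]
  T[2,:] = [+0.0000  -0.2024  +0.1548  +1.2500  -0.3214  -0.5357]
  T[3,:] = [+0.0000  -0.1226  +0.1702  +0.7250  +0.7964  -0.7393]
  T[4,:] = [+0.0000  -0.0462  +0.1224  +0.2100  +0.1243  -0.2329]
  T[5,:] = [+0.0000  +0.1595  -0.0531  -0.4308  +1.2620  +0.2323]
|roots of det(T-λI)|: 1.3137, 0.4468, 0.4468, 0.0953, 0.0953, 0.0000.
spectral radius ρ = 1.3137; 1.3137 > 1, so it fails to converge.

no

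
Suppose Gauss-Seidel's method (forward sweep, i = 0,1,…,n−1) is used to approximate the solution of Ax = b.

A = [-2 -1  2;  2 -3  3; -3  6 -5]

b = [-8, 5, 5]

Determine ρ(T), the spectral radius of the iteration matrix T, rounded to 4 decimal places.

Split A = D + L + U, D = diag(-2, -3, -5).
T_GS = -(D+L)⁻¹U: row 0 first, T[0,2] = -(2)/(-2) = +1.0000; later rows by forward substitution.
  T[0,:] = [+0.0000 -0.5000 +1.0000]
  T[1,:] = [+0.0000 -0.3333 +1.6667]
  T[2,:] = [+0.0000 -0.1000 +1.4000]
moduli |λ_i(T)| = 1.2978, 0.2312, 0.0000.
ρ(T) = max|λ| = 1.2978; 1.2978 > 1 ⇒ diverges.

1.2978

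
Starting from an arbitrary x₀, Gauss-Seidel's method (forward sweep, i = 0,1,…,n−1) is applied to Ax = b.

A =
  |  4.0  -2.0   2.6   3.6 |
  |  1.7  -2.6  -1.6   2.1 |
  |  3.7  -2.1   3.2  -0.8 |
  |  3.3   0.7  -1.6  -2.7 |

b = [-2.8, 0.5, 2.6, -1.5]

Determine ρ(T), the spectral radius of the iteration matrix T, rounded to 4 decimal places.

Split A = D + L + U, D = diag(4, -2.6, 3.2, -2.7).
GS T = -(D+L)⁻¹U: row 0 first, T[0,3] = -(3.6)/(4) = -0.9000; later rows by forward substitution.
  T[0,:] = [+0.0000  +0.5000  -0.6500  -0.9000]
  T[1,:] = [+0.0000  +0.3269  -1.0404  +0.2192]
  T[2,:] = [+0.0000  -0.3636  +0.0688  +1.4345]
  T[3,:] = [+0.0000  +0.9113  -1.1050  -1.8932]
|eigenvalues of T|: 1.3408, 0.2648, 0.2648, 0.0000.
ρ(T) = max|λ| = 1.3408; 1.3408 > 1 ⇒ diverges.

1.3408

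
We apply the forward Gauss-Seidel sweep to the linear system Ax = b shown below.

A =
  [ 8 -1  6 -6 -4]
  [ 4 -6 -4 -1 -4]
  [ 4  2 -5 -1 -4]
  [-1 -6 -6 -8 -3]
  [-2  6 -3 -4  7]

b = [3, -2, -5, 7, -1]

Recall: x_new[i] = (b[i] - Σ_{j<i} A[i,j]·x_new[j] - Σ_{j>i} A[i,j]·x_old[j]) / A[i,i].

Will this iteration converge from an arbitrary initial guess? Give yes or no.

no

Let D = diag(8, -6, -5, -8, 7); L, U the strict triangles.
Gauss-Seidel: T = -(D+L)⁻¹U, row 0 first, T[0,3] = -(-6)/(8) = +0.7500; later rows by forward substitution.
  T[0,:] = [+0.0000 +0.1250 -0.7500 +0.7500 +0.5000]
  T[1,:] = [+0.0000 +0.0833 -1.1667 +0.3333 -0.3333]
  T[2,:] = [+0.0000 +0.1333 -1.0667 +0.5333 -0.5333]
  T[3,:] = [+0.0000 -0.1781 +1.7688 -0.7438 +0.2125]
  T[4,:] = [+0.0000 -0.0804 +1.3393 -0.2679 +0.3214]
|λ(T)| sorted: 1.4462, 0.4030, 0.4030, 0.0076, 0.0000.
ρ = 1.4462; 1.4462 > 1, so it fails to converge.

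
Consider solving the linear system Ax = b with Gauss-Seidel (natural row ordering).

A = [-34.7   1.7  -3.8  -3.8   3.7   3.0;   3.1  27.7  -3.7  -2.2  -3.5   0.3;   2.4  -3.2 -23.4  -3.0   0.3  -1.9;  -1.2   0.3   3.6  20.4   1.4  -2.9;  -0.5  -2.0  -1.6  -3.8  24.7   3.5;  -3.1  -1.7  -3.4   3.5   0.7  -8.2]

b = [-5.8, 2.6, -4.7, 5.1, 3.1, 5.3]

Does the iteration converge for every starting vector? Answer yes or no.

A = D + L + U where D = diag(-34.7, 27.7, -23.4, 20.4, 24.7, -8.2).
Gauss-Seidel: T = -(D+L)⁻¹U, row 0 first, T[0,5] = -(3)/(-34.7) = +0.0865; later rows by forward substitution.
  T[0,:] = [+0.0000 +0.0490 -0.1095 -0.1095 +0.1066 +0.0865]
  T[1,:] = [+0.0000 -0.0055 +0.1458 +0.0917 +0.1144 -0.0205]
  T[2,:] = [+0.0000 +0.0058 -0.0312 -0.1520 +0.0081 -0.0695]
  T[3,:] = [+0.0000 +0.0019 -0.0031 +0.0190 -0.0655 +0.1598]
  T[4,:] = [+0.0000 +0.0012 +0.0071 -0.0017 +0.0019 -0.1215]
  T[5,:] = [+0.0000 -0.0188 +0.0234 +0.0934 -0.0952 +0.0582]
|eigenvalues of T|: 0.2081, 0.1207, 0.0656, 0.0433, 0.0433, 0.0000.
ρ(T) = max|λ| = 0.2081; 0.2081 < 1 ⇒ converges.

yes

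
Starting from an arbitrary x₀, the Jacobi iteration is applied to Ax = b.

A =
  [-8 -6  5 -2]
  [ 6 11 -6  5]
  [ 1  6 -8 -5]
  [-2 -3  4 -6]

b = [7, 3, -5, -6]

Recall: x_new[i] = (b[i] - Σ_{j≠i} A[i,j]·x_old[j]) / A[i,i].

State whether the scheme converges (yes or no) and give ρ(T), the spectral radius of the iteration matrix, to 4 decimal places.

Diagonal D = diag(-8, 11, -8, -6); L, U strict lower/upper.
Jacobi: T = -D⁻¹(L+U), T[2,0] = -(1)/(-8) = +0.1250; T[2,2] = 0.
  T[0,:] = [+0.0000, -0.7500, +0.6250, -0.2500]
  T[1,:] = [-0.5455, +0.0000, +0.5455, -0.4545]
  T[2,:] = [+0.1250, +0.7500, +0.0000, -0.6250]
  T[3,:] = [-0.3333, -0.5000, +0.6667, +0.0000]
|eigenvalues of T|: 1.1227, 0.5888, 0.3947, 0.3947.
spectral radius ρ = 1.1227; 1.1227 > 1 ⇒ diverges.

no, ρ = 1.1227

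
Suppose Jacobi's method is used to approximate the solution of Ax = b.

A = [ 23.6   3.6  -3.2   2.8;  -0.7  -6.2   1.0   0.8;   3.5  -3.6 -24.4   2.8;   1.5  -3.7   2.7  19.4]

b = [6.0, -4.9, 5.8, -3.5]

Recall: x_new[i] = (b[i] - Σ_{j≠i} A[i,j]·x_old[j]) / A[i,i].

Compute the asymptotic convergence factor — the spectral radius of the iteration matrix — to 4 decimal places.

Write A = D+L+U with D = diag(23.6, -6.2, -24.4, 19.4).
T_J = -D⁻¹(L+U): T[3,0] = -(1.5)/(19.4) = -0.0773; T[3,3] = 0.
  T[0,:] = [+0.0000  -0.1525  +0.1356  -0.1186]
  T[1,:] = [-0.1129  +0.0000  +0.1613  +0.1290]
  T[2,:] = [+0.1434  -0.1475  +0.0000  +0.1148]
  T[3,:] = [-0.0773  +0.1907  -0.1392  +0.0000]
|roots of det(T-λI)|: 0.2682, 0.1870, 0.1870, 0.0258.
ρ(T) = max|λ| = 0.2682; 0.2682 < 1 ⇒ converges.

0.2682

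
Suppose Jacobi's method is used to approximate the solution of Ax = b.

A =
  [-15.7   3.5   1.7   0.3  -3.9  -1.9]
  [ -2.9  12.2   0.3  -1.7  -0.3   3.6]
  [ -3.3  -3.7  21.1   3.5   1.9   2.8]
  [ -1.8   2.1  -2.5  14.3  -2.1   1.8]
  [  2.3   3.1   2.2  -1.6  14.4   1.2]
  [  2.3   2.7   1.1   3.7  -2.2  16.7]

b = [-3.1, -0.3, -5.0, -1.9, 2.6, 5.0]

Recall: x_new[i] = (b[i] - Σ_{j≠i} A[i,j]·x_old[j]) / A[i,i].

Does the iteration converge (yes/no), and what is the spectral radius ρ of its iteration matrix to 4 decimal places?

Split A = D + L + U, D = diag(-15.7, 12.2, 21.1, 14.3, 14.4, 16.7).
Jacobi: T = -D⁻¹(L+U), T[1,2] = -(0.3)/(12.2) = -0.0246; T[1,1] = 0.
  T[0,:] = [+0.0000, +0.2229, +0.1083, +0.0191, -0.2484, -0.1210]
  T[1,:] = [+0.2377, +0.0000, -0.0246, +0.1393, +0.0246, -0.2951]
  T[2,:] = [+0.1564, +0.1754, +0.0000, -0.1659, -0.0900, -0.1327]
  T[3,:] = [+0.1259, -0.1469, +0.1748, +0.0000, +0.1469, -0.1259]
  T[4,:] = [-0.1597, -0.2153, -0.1528, +0.1111, +0.0000, -0.0833]
  T[5,:] = [-0.1377, -0.1617, -0.0659, -0.2216, +0.1317, +0.0000]
|eigenvalues of T|: 0.5568, 0.2781, 0.2781, 0.1909, 0.1909, 0.0859.
ρ = 0.5568; 0.5568 < 1: convergent.

yes, ρ = 0.5568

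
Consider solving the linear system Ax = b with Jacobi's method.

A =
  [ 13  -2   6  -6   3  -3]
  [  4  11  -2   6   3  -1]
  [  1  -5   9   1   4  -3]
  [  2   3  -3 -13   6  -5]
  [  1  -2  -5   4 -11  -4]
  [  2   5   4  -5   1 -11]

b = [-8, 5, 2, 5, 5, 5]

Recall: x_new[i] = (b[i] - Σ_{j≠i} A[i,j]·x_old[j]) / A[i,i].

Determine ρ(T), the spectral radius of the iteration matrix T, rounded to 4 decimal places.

1.2037

A = D + L + U where D = diag(13, 11, 9, -13, -11, -11).
Jacobi T = -D⁻¹(L+U): T[2,5] = -(-3)/(9) = +0.3333; T[2,2] = 0.
  T[0,:] = [+0.0000  +0.1538  -0.4615  +0.4615  -0.2308  +0.2308]
  T[1,:] = [-0.3636  +0.0000  +0.1818  -0.5455  -0.2727  +0.0909]
  T[2,:] = [-0.1111  +0.5556  +0.0000  -0.1111  -0.4444  +0.3333]
  T[3,:] = [+0.1538  +0.2308  -0.2308  +0.0000  +0.4615  -0.3846]
  T[4,:] = [+0.0909  -0.1818  -0.4545  +0.3636  +0.0000  -0.3636]
  T[5,:] = [+0.1818  +0.4545  +0.3636  -0.4545  +0.0909  +0.0000]
|λ(T)| sorted: 1.2037, 0.7051, 0.4969, 0.4969, 0.3051, 0.0758.
ρ = 1.2037; 1.2037 > 1 ⇒ diverges.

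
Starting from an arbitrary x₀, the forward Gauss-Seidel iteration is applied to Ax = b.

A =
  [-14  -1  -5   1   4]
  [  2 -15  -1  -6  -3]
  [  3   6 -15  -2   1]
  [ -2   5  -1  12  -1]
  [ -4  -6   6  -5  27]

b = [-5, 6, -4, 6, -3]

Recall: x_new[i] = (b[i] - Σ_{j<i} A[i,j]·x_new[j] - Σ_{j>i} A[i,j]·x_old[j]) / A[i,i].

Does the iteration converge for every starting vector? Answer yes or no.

Split A = D + L + U, D = diag(-14, -15, -15, 12, 27).
Gauss-Seidel: T = -(D+L)⁻¹U, row 0 first, T[0,3] = -(1)/(-14) = +0.0714; later rows by forward substitution.
  T[0,:] = [+0.0000, -0.0714, -0.3571, +0.0714, +0.2857]
  T[1,:] = [+0.0000, -0.0095, -0.1143, -0.3905, -0.1619]
  T[2,:] = [+0.0000, -0.0181, -0.1171, -0.2752, +0.0590]
  T[3,:] = [+0.0000, -0.0094, -0.0217, +0.1517, +0.2033]
  T[4,:] = [+0.0000, -0.0104, -0.0563, +0.0131, +0.0309]
eigenvalue magnitudes: 0.2416, 0.1233, 0.1233, 0.0021, 0.0000.
ρ(T) = max|λ| = 0.2416; 0.2416 < 1: convergent.

yes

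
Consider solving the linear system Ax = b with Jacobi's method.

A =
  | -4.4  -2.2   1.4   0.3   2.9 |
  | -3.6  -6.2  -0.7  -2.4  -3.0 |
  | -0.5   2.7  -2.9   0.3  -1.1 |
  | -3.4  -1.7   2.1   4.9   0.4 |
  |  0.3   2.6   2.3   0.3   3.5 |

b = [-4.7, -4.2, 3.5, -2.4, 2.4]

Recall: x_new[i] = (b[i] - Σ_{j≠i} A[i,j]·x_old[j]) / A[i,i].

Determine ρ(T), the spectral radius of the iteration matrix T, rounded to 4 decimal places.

1.1649

Split A = D + L + U, D = diag(-4.4, -6.2, -2.9, 4.9, 3.5).
Jacobi T = -D⁻¹(L+U): T[2,4] = -(-1.1)/(-2.9) = -0.3793; T[2,2] = 0.
  T[0,:] = [+0.0000, -0.5000, +0.3182, +0.0682, +0.6591]
  T[1,:] = [-0.5806, +0.0000, -0.1129, -0.3871, -0.4839]
  T[2,:] = [-0.1724, +0.9310, +0.0000, +0.1034, -0.3793]
  T[3,:] = [+0.6939, +0.3469, -0.4286, +0.0000, -0.0816]
  T[4,:] = [-0.0857, -0.7429, -0.6571, -0.0857, +0.0000]
|roots of det(T-λI)|: 1.1649, 0.5823, 0.5823, 0.4061, 0.4061.
ρ(T) = max|λ| = 1.1649; 1.1649 > 1 ⇒ diverges.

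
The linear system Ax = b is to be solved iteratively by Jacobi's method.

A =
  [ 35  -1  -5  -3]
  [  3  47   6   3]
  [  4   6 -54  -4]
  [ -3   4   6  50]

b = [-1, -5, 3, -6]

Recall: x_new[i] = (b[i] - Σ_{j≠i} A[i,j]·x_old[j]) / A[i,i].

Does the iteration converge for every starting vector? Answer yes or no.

yes

Diagonal D = diag(35, 47, -54, 50); L, U strict lower/upper.
T_J = -D⁻¹(L+U): T[3,1] = -(4)/(50) = -0.0800; T[3,3] = 0.
  T[0,:] = [+0.0000, +0.0286, +0.1429, +0.0857]
  T[1,:] = [-0.0638, +0.0000, -0.1277, -0.0638]
  T[2,:] = [+0.0741, +0.1111, +0.0000, -0.0741]
  T[3,:] = [+0.0600, -0.0800, -0.1200, +0.0000]
eigenvalue magnitudes: 0.1727, 0.0985, 0.0985, 0.0541.
ρ(T) = max|λ| = 0.1727; 0.1727 < 1, so it converges for any x₀.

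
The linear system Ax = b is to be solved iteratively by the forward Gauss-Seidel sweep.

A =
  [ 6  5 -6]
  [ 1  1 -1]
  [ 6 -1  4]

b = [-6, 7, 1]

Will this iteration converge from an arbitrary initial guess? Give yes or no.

no

Write A = D+L+U with D = diag(6, 1, 4).
Gauss-Seidel: T = -(D+L)⁻¹U, row 0 first, T[0,1] = -(5)/(6) = -0.8333; later rows by forward substitution.
  T[0,:] = [+0.0000  -0.8333  +1.0000]
  T[1,:] = [+0.0000  +0.8333  +0.0000]
  T[2,:] = [+0.0000  +1.4583  -1.5000]
eigenvalue magnitudes: 1.5000, 0.8333, 0.0000.
spectral radius ρ = 1.5000; 1.5000 > 1: divergent.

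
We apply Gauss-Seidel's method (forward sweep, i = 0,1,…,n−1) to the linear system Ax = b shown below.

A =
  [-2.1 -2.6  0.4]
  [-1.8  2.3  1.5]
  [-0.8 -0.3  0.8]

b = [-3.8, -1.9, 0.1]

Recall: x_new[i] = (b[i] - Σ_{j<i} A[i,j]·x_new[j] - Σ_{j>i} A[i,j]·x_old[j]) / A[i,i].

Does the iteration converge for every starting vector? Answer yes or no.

Write A = D+L+U with D = diag(-2.1, 2.3, 0.8).
GS T = -(D+L)⁻¹U: row 0 first, T[0,1] = -(-2.6)/(-2.1) = -1.2381; later rows by forward substitution.
  T[0,:] = [+0.0000  -1.2381  +0.1905]
  T[1,:] = [+0.0000  -0.9689  -0.5031]
  T[2,:] = [+0.0000  -1.6014  +0.0018]
moduli |λ_i(T)| = 1.5040, 0.5369, 0.0000.
spectral radius ρ = 1.5040; 1.5040 > 1: divergent.

no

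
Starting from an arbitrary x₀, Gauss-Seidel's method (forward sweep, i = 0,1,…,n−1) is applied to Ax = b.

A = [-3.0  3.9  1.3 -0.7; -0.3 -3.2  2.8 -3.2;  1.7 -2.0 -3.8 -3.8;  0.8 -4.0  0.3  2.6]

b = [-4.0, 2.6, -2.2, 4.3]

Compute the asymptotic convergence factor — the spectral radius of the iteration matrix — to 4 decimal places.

Diagonal D = diag(-3, -3.2, -3.8, 2.6); L, U strict lower/upper.
Gauss-Seidel: T = -(D+L)⁻¹U, row 0 first, T[0,2] = -(1.3)/(-3) = +0.4333; later rows by forward substitution.
  T[0,:] = [+0.0000, +1.3000, +0.4333, -0.2333]
  T[1,:] = [+0.0000, -0.1219, +0.8344, -0.9781]
  T[2,:] = [+0.0000, +0.6457, -0.2453, -0.5896]
  T[3,:] = [+0.0000, -0.6620, +1.1786, -1.3650]
moduli |λ_i(T)| = 1.5636, 0.5648, 0.3963, 0.0000.
ρ(T) = max|λ| = 1.5636; 1.5636 > 1: divergent.

1.5636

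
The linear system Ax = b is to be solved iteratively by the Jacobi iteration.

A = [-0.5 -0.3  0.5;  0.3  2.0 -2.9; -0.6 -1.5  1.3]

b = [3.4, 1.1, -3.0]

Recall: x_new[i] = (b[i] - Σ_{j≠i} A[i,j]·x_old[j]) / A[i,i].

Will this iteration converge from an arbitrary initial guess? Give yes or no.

no

Diagonal D = diag(-0.5, 2, 1.3); L, U strict lower/upper.
T_J = -D⁻¹(L+U): T[0,2] = -(0.5)/(-0.5) = +1.0000; T[0,0] = 0.
  T[0,:] = [+0.0000, -0.6000, +1.0000]
  T[1,:] = [-0.1500, +0.0000, +1.4500]
  T[2,:] = [+0.4615, +1.1538, +0.0000]
eigenvalue magnitudes: 1.6069, 1.3401, 0.2668.
spectral radius ρ = 1.6069; 1.6069 > 1: divergent.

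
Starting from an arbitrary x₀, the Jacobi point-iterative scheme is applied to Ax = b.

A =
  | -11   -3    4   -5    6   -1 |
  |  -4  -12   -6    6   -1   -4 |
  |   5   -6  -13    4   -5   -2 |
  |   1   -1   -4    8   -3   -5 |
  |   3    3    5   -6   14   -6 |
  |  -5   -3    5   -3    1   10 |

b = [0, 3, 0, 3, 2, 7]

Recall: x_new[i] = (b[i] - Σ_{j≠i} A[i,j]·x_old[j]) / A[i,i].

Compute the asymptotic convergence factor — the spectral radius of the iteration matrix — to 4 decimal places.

1.2475

Let D = diag(-11, -12, -13, 8, 14, 10); L, U the strict triangles.
T_J = -D⁻¹(L+U): T[3,0] = -(1)/(8) = -0.1250; T[3,3] = 0.
  T[0,:] = [+0.0000, -0.2727, +0.3636, -0.4545, +0.5455, -0.0909]
  T[1,:] = [-0.3333, +0.0000, -0.5000, +0.5000, -0.0833, -0.3333]
  T[2,:] = [+0.3846, -0.4615, +0.0000, +0.3077, -0.3846, -0.1538]
  T[3,:] = [-0.1250, +0.1250, +0.5000, +0.0000, +0.3750, +0.6250]
  T[4,:] = [-0.2143, -0.2143, -0.3571, +0.4286, +0.0000, +0.4286]
  T[5,:] = [+0.5000, +0.3000, -0.5000, +0.3000, -0.1000, +0.0000]
moduli |λ_i(T)| = 1.2475, 0.8202, 0.5936, 0.5936, 0.4585, 0.4585.
ρ(T) = max|λ| = 1.2475; 1.2475 > 1, so it fails to converge.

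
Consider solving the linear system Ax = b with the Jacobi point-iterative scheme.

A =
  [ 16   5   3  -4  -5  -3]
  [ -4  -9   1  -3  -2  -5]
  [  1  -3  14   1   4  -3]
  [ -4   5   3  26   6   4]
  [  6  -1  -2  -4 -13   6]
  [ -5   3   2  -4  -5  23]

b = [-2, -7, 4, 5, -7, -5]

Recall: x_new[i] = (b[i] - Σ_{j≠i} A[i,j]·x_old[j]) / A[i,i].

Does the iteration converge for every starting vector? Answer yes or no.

yes

Write A = D+L+U with D = diag(16, -9, 14, 26, -13, 23).
Jacobi: T = -D⁻¹(L+U), T[3,2] = -(3)/(26) = -0.1154; T[3,3] = 0.
  T[0,:] = [+0.0000  -0.3125  -0.1875  +0.2500  +0.3125  +0.1875]
  T[1,:] = [-0.4444  +0.0000  +0.1111  -0.3333  -0.2222  -0.5556]
  T[2,:] = [-0.0714  +0.2143  +0.0000  -0.0714  -0.2857  +0.2143]
  T[3,:] = [+0.1538  -0.1923  -0.1154  +0.0000  -0.2308  -0.1538]
  T[4,:] = [+0.4615  -0.0769  -0.1538  -0.3077  +0.0000  +0.4615]
  T[5,:] = [+0.2174  -0.1304  -0.0870  +0.1739  +0.2174  +0.0000]
|eigenvalues of T|: 0.9393, 0.6048, 0.2804, 0.2542, 0.2542, 0.1125.
ρ(T) = max|λ| = 0.9393; 0.9393 < 1: convergent.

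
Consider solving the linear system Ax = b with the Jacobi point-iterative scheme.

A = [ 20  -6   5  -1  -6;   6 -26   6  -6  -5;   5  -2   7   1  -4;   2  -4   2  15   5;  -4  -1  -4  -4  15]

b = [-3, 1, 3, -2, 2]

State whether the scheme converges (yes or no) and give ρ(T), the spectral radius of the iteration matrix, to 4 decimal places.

Diagonal D = diag(20, -26, 7, 15, 15); L, U strict lower/upper.
Jacobi: T = -D⁻¹(L+U), T[0,3] = -(-1)/(20) = +0.0500; T[0,0] = 0.
  T[0,:] = [+0.0000 +0.3000 -0.2500 +0.0500 +0.3000]
  T[1,:] = [+0.2308 +0.0000 +0.2308 -0.2308 -0.1923]
  T[2,:] = [-0.7143 +0.2857 +0.0000 -0.1429 +0.5714]
  T[3,:] = [-0.1333 +0.2667 -0.1333 +0.0000 -0.3333]
  T[4,:] = [+0.2667 +0.0667 +0.2667 +0.2667 +0.0000]
eigenvalue magnitudes: 0.8853, 0.4157, 0.4077, 0.4077, 0.4022.
spectral radius ρ = 0.8853; 0.8853 < 1 ⇒ converges.

yes, ρ = 0.8853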